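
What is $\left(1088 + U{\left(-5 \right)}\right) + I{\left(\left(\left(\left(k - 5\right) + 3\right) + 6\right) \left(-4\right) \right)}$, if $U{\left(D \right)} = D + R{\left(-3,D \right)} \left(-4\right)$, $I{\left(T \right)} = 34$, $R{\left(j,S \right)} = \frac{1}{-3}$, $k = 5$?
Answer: $\frac{3355}{3} \approx 1118.3$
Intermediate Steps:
$R{\left(j,S \right)} = - \frac{1}{3}$
$U{\left(D \right)} = \frac{4}{3} + D$ ($U{\left(D \right)} = D - - \frac{4}{3} = D + \frac{4}{3} = \frac{4}{3} + D$)
$\left(1088 + U{\left(-5 \right)}\right) + I{\left(\left(\left(\left(k - 5\right) + 3\right) + 6\right) \left(-4\right) \right)} = \left(1088 + \left(\frac{4}{3} - 5\right)\right) + 34 = \left(1088 - \frac{11}{3}\right) + 34 = \frac{3253}{3} + 34 = \frac{3355}{3}$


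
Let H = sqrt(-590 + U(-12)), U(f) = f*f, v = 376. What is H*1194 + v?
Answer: 376 + 1194*I*sqrt(446) ≈ 376.0 + 25216.0*I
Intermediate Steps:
U(f) = f**2
H = I*sqrt(446) (H = sqrt(-590 + (-12)**2) = sqrt(-590 + 144) = sqrt(-446) = I*sqrt(446) ≈ 21.119*I)
H*1194 + v = (I*sqrt(446))*1194 + 376 = 1194*I*sqrt(446) + 376 = 376 + 1194*I*sqrt(446)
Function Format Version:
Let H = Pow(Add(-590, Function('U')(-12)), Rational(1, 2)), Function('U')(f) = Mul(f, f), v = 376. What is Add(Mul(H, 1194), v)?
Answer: Add(376, Mul(1194, I, Pow(446, Rational(1, 2)))) ≈ Add(376.00, Mul(25216., I))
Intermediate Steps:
Function('U')(f) = Pow(f, 2)
H = Mul(I, Pow(446, Rational(1, 2))) (H = Pow(Add(-590, Pow(-12, 2)), Rational(1, 2)) = Pow(Add(-590, 144), Rational(1, 2)) = Pow(-446, Rational(1, 2)) = Mul(I, Pow(446, Rational(1, 2))) ≈ Mul(21.119, I))
Add(Mul(H, 1194), v) = Add(Mul(Mul(I, Pow(446, Rational(1, 2))), 1194), 376) = Add(Mul(1194, I, Pow(446, Rational(1, 2))), 376) = Add(376, Mul(1194, I, Pow(446, Rational(1, 2))))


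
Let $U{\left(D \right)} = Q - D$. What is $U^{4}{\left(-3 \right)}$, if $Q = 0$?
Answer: $81$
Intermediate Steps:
$U{\left(D \right)} = - D$ ($U{\left(D \right)} = 0 - D = - D$)
$U^{4}{\left(-3 \right)} = \left(\left(-1\right) \left(-3\right)\right)^{4} = 3^{4} = 81$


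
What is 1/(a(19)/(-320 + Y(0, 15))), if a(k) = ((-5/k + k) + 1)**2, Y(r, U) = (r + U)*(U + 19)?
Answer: 13718/28125 ≈ 0.48775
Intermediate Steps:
Y(r, U) = (19 + U)*(U + r) (Y(r, U) = (U + r)*(19 + U) = (19 + U)*(U + r))
a(k) = (1 + k - 5/k)**2 (a(k) = ((k - 5/k) + 1)**2 = (1 + k - 5/k)**2)
1/(a(19)/(-320 + Y(0, 15))) = 1/(((-5 + 19 + 19**2)**2/19**2)/(-320 + (15**2 + 19*15 + 19*0 + 15*0))) = 1/(((-5 + 19 + 361)**2/361)/(-320 + (225 + 285 + 0 + 0))) = 1/(((1/361)*375**2)/(-320 + 510)) = 1/(((1/361)*140625)/190) = 1/((140625/361)*(1/190)) = 1/(28125/13718) = 13718/28125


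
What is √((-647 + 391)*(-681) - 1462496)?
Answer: 4*I*√80510 ≈ 1135.0*I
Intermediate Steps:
√((-647 + 391)*(-681) - 1462496) = √(-256*(-681) - 1462496) = √(174336 - 1462496) = √(-1288160) = 4*I*√80510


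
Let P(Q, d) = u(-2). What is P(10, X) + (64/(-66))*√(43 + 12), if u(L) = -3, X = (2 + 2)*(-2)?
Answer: -3 - 32*√55/33 ≈ -10.191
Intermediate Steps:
X = -8 (X = 4*(-2) = -8)
P(Q, d) = -3
P(10, X) + (64/(-66))*√(43 + 12) = -3 + (64/(-66))*√(43 + 12) = -3 + (64*(-1/66))*√55 = -3 - 32*√55/33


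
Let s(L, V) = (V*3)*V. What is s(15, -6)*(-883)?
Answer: -95364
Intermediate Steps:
s(L, V) = 3*V**2 (s(L, V) = (3*V)*V = 3*V**2)
s(15, -6)*(-883) = (3*(-6)**2)*(-883) = (3*36)*(-883) = 108*(-883) = -95364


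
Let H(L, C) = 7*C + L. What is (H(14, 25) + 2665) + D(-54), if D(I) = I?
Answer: 2800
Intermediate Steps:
H(L, C) = L + 7*C
(H(14, 25) + 2665) + D(-54) = ((14 + 7*25) + 2665) - 54 = ((14 + 175) + 2665) - 54 = (189 + 2665) - 54 = 2854 - 54 = 2800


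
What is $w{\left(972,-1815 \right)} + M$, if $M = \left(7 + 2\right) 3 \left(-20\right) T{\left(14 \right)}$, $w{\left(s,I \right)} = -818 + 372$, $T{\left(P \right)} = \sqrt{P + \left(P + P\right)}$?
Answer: $-446 - 540 \sqrt{42} \approx -3945.6$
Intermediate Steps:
$T{\left(P \right)} = \sqrt{3} \sqrt{P}$ ($T{\left(P \right)} = \sqrt{P + 2 P} = \sqrt{3 P} = \sqrt{3} \sqrt{P}$)
$w{\left(s,I \right)} = -446$
$M = - 540 \sqrt{42}$ ($M = \left(7 + 2\right) 3 \left(-20\right) \sqrt{3} \sqrt{14} = 9 \cdot 3 \left(-20\right) \sqrt{42} = 27 \left(-20\right) \sqrt{42} = - 540 \sqrt{42} \approx -3499.6$)
$w{\left(972,-1815 \right)} + M = -446 - 540 \sqrt{42}$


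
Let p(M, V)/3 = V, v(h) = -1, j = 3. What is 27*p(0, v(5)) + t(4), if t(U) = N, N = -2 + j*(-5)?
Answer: -98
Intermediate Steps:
N = -17 (N = -2 + 3*(-5) = -2 - 15 = -17)
t(U) = -17
p(M, V) = 3*V
27*p(0, v(5)) + t(4) = 27*(3*(-1)) - 17 = 27*(-3) - 17 = -81 - 17 = -98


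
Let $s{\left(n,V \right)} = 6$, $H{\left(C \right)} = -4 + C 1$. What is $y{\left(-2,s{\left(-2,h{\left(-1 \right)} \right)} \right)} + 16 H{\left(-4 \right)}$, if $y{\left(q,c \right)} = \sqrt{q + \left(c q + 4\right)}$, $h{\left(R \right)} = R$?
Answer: $-128 + i \sqrt{10} \approx -128.0 + 3.1623 i$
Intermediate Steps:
$H{\left(C \right)} = -4 + C$
$y{\left(q,c \right)} = \sqrt{4 + q + c q}$ ($y{\left(q,c \right)} = \sqrt{q + \left(4 + c q\right)} = \sqrt{4 + q + c q}$)
$y{\left(-2,s{\left(-2,h{\left(-1 \right)} \right)} \right)} + 16 H{\left(-4 \right)} = \sqrt{4 - 2 + 6 \left(-2\right)} + 16 \left(-4 - 4\right) = \sqrt{4 - 2 - 12} + 16 \left(-8\right) = \sqrt{-10} - 128 = i \sqrt{10} - 128 = -128 + i \sqrt{10}$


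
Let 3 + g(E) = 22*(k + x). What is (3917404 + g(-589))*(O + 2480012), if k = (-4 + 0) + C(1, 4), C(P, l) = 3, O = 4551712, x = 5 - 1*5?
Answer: 27545927931396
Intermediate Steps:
x = 0 (x = 5 - 5 = 0)
k = -1 (k = (-4 + 0) + 3 = -4 + 3 = -1)
g(E) = -25 (g(E) = -3 + 22*(-1 + 0) = -3 + 22*(-1) = -3 - 22 = -25)
(3917404 + g(-589))*(O + 2480012) = (3917404 - 25)*(4551712 + 2480012) = 3917379*7031724 = 27545927931396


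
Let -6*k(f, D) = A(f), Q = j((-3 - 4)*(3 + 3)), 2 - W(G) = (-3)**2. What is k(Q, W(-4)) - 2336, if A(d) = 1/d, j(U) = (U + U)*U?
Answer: -49448449/21168 ≈ -2336.0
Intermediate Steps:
W(G) = -7 (W(G) = 2 - 1*(-3)**2 = 2 - 1*9 = 2 - 9 = -7)
j(U) = 2*U**2 (j(U) = (2*U)*U = 2*U**2)
Q = 3528 (Q = 2*((-3 - 4)*(3 + 3))**2 = 2*(-7*6)**2 = 2*(-42)**2 = 2*1764 = 3528)
k(f, D) = -1/(6*f)
k(Q, W(-4)) - 2336 = -1/6/3528 - 2336 = -1/6*1/3528 - 2336 = -1/21168 - 2336 = -49448449/21168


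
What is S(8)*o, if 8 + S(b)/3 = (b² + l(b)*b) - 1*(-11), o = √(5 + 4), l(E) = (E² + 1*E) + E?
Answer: 6363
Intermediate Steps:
l(E) = E² + 2*E (l(E) = (E² + E) + E = (E + E²) + E = E² + 2*E)
o = 3 (o = √9 = 3)
S(b) = 9 + 3*b² + 3*b²*(2 + b) (S(b) = -24 + 3*((b² + (b*(2 + b))*b) - 1*(-11)) = -24 + 3*((b² + b²*(2 + b)) + 11) = -24 + 3*(11 + b² + b²*(2 + b)) = -24 + (33 + 3*b² + 3*b²*(2 + b)) = 9 + 3*b² + 3*b²*(2 + b))
S(8)*o = (9 + 3*8³ + 9*8²)*3 = (9 + 3*512 + 9*64)*3 = (9 + 1536 + 576)*3 = 2121*3 = 6363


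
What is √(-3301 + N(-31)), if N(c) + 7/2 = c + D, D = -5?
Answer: I*√13362/2 ≈ 57.797*I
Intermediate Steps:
N(c) = -17/2 + c (N(c) = -7/2 + (c - 5) = -7/2 + (-5 + c) = -17/2 + c)
√(-3301 + N(-31)) = √(-3301 + (-17/2 - 31)) = √(-3301 - 79/2) = √(-6681/2) = I*√13362/2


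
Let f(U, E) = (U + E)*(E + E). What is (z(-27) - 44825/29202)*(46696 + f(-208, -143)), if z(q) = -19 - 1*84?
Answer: -224493536371/14601 ≈ -1.5375e+7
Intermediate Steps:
f(U, E) = 2*E*(E + U) (f(U, E) = (E + U)*(2*E) = 2*E*(E + U))
z(q) = -103 (z(q) = -19 - 84 = -103)
(z(-27) - 44825/29202)*(46696 + f(-208, -143)) = (-103 - 44825/29202)*(46696 + 2*(-143)*(-143 - 208)) = (-103 - 44825*1/29202)*(46696 + 2*(-143)*(-351)) = (-103 - 44825/29202)*(46696 + 100386) = -3052631/29202*147082 = -224493536371/14601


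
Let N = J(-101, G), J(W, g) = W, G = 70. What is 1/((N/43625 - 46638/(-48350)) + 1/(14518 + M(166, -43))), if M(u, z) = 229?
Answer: 622107725125/598681726411 ≈ 1.0391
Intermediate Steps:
N = -101
1/((N/43625 - 46638/(-48350)) + 1/(14518 + M(166, -43))) = 1/((-101/43625 - 46638/(-48350)) + 1/(14518 + 229)) = 1/((-101*1/43625 - 46638*(-1/48350)) + 1/14747) = 1/((-101/43625 + 23319/24175) + 1/14747) = 1/(40593988/42185375 + 1/14747) = 1/(598681726411/622107725125) = 622107725125/598681726411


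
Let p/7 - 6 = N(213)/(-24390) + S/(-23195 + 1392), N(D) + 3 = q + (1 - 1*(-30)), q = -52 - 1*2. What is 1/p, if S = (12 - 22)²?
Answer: 265887585/11160726143 ≈ 0.023823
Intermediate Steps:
q = -54 (q = -52 - 2 = -54)
N(D) = -26 (N(D) = -3 + (-54 + (1 - 1*(-30))) = -3 + (-54 + (1 + 30)) = -3 + (-54 + 31) = -3 - 23 = -26)
S = 100 (S = (-10)² = 100)
p = 11160726143/265887585 (p = 42 + 7*(-26/(-24390) + 100/(-23195 + 1392)) = 42 + 7*(-26*(-1/24390) + 100/(-21803)) = 42 + 7*(13/12195 + 100*(-1/21803)) = 42 + 7*(13/12195 - 100/21803) = 42 + 7*(-936061/265887585) = 42 - 6552427/265887585 = 11160726143/265887585 ≈ 41.975)
1/p = 1/(11160726143/265887585) = 265887585/11160726143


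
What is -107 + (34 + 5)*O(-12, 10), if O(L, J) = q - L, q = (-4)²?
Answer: 985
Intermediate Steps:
q = 16
O(L, J) = 16 - L
-107 + (34 + 5)*O(-12, 10) = -107 + (34 + 5)*(16 - 1*(-12)) = -107 + 39*(16 + 12) = -107 + 39*28 = -107 + 1092 = 985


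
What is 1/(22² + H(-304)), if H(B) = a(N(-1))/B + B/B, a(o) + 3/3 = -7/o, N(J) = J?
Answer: 152/73717 ≈ 0.0020619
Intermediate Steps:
a(o) = -1 - 7/o
H(B) = 1 + 6/B (H(B) = ((-7 - 1*(-1))/(-1))/B + B/B = (-(-7 + 1))/B + 1 = (-1*(-6))/B + 1 = 6/B + 1 = 1 + 6/B)
1/(22² + H(-304)) = 1/(22² + (6 - 304)/(-304)) = 1/(484 - 1/304*(-298)) = 1/(484 + 149/152) = 1/(73717/152) = 152/73717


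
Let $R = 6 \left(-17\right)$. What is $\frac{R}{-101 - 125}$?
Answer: $\frac{51}{113} \approx 0.45133$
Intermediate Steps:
$R = -102$
$\frac{R}{-101 - 125} = \frac{1}{-101 - 125} \left(-102\right) = \frac{1}{-226} \left(-102\right) = \left(- \frac{1}{226}\right) \left(-102\right) = \frac{51}{113}$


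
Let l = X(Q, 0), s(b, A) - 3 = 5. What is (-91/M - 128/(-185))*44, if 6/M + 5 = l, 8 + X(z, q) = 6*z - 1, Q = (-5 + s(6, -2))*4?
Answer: -21464564/555 ≈ -38675.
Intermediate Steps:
s(b, A) = 8 (s(b, A) = 3 + 5 = 8)
Q = 12 (Q = (-5 + 8)*4 = 3*4 = 12)
X(z, q) = -9 + 6*z (X(z, q) = -8 + (6*z - 1) = -8 + (-1 + 6*z) = -9 + 6*z)
l = 63 (l = -9 + 6*12 = -9 + 72 = 63)
M = 3/29 (M = 6/(-5 + 63) = 6/58 = 6*(1/58) = 3/29 ≈ 0.10345)
(-91/M - 128/(-185))*44 = (-91/3/29 - 128/(-185))*44 = (-91*29/3 - 128*(-1/185))*44 = (-2639/3 + 128/185)*44 = -487831/555*44 = -21464564/555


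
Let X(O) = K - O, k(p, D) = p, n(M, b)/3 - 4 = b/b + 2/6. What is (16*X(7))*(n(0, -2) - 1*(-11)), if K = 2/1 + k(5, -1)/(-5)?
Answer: -2592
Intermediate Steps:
n(M, b) = 16 (n(M, b) = 12 + 3*(b/b + 2/6) = 12 + 3*(1 + 2*(⅙)) = 12 + 3*(1 + ⅓) = 12 + 3*(4/3) = 12 + 4 = 16)
K = 1 (K = 2/1 + 5/(-5) = 2*1 + 5*(-⅕) = 2 - 1 = 1)
X(O) = 1 - O
(16*X(7))*(n(0, -2) - 1*(-11)) = (16*(1 - 1*7))*(16 - 1*(-11)) = (16*(1 - 7))*(16 + 11) = (16*(-6))*27 = -96*27 = -2592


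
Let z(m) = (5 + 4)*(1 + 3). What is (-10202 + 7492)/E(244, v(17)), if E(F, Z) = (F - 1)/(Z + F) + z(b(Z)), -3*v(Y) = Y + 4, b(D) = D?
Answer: -42818/585 ≈ -73.193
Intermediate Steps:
v(Y) = -4/3 - Y/3 (v(Y) = -(Y + 4)/3 = -(4 + Y)/3 = -4/3 - Y/3)
z(m) = 36 (z(m) = 9*4 = 36)
E(F, Z) = 36 + (-1 + F)/(F + Z) (E(F, Z) = (F - 1)/(Z + F) + 36 = (-1 + F)/(F + Z) + 36 = 36 + (-1 + F)/(F + Z))
(-10202 + 7492)/E(244, v(17)) = (-10202 + 7492)/(((-1 + 36*(-4/3 - ⅓*17) + 37*244)/(244 + (-4/3 - ⅓*17)))) = -2710*(244 + (-4/3 - 17/3))/(-1 + 36*(-4/3 - 17/3) + 9028) = -2710*(244 - 7)/(-1 + 36*(-7) + 9028) = -2710*237/(-1 - 252 + 9028) = -2710/((1/237)*8775) = -2710/2925/79 = -2710*79/2925 = -42818/585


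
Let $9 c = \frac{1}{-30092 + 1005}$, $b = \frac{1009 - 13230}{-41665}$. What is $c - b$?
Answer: $- \frac{3199291708}{10907188695} \approx -0.29332$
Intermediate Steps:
$b = \frac{12221}{41665}$ ($b = \left(-12221\right) \left(- \frac{1}{41665}\right) = \frac{12221}{41665} \approx 0.29332$)
$c = - \frac{1}{261783}$ ($c = \frac{1}{9 \left(-30092 + 1005\right)} = \frac{1}{9 \left(-29087\right)} = \frac{1}{9} \left(- \frac{1}{29087}\right) = - \frac{1}{261783} \approx -3.82 \cdot 10^{-6}$)
$c - b = - \frac{1}{261783} - \frac{12221}{41665} = - \frac{3199291708}{10907188695}$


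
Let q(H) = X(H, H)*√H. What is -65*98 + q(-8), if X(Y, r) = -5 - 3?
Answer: -6370 - 16*I*√2 ≈ -6370.0 - 22.627*I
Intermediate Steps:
X(Y, r) = -8
q(H) = -8*√H
-65*98 + q(-8) = -65*98 - 16*I*√2 = -6370 - 16*I*√2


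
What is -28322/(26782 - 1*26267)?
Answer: -28322/515 ≈ -54.994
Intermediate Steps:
-28322/(26782 - 1*26267) = -28322/(26782 - 26267) = -28322/515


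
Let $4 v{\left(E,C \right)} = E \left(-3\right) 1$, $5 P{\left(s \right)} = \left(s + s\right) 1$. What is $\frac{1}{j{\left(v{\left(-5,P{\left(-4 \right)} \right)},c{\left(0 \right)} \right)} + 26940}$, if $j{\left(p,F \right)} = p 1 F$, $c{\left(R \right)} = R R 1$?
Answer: $\frac{1}{26940} \approx 3.712 \cdot 10^{-5}$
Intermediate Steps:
$c{\left(R \right)} = R^{2}$ ($c{\left(R \right)} = R^{2} \cdot 1 = R^{2}$)
$P{\left(s \right)} = \frac{2 s}{5}$ ($P{\left(s \right)} = \frac{\left(s + s\right) 1}{5} = \frac{2 s 1}{5} = \frac{2 s}{5}$)
$v{\left(E,C \right)} = - \frac{3 E}{4}$ ($v{\left(E,C \right)} = \frac{E \left(-3\right) 1}{4} = \frac{- 3 E 1}{4} = \frac{\left(-3\right) E}{4} = - \frac{3 E}{4}$)
$j{\left(p,F \right)} = F p$ ($j{\left(p,F \right)} = p F = F p$)
$\frac{1}{j{\left(v{\left(-5,P{\left(-4 \right)} \right)},c{\left(0 \right)} \right)} + 26940} = \frac{1}{0^{2} \left(\left(- \frac{3}{4}\right) \left(-5\right)\right) + 26940} = \frac{1}{0 \cdot \frac{15}{4} + 26940} = \frac{1}{0 + 26940} = \frac{1}{26940}$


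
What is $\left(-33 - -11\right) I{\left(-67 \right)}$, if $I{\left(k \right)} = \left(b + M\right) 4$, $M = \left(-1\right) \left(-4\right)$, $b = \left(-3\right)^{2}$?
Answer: $-1144$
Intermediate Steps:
$b = 9$
$M = 4$
$I{\left(k \right)} = 52$ ($I{\left(k \right)} = \left(9 + 4\right) 4 = 13 \cdot 4 = 52$)
$\left(-33 - -11\right) I{\left(-67 \right)} = \left(-33 - -11\right) 52 = \left(-33 + 11\right) 52 = \left(-22\right) 52 = -1144$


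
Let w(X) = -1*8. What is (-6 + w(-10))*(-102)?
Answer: 1428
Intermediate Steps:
w(X) = -8
(-6 + w(-10))*(-102) = (-6 - 8)*(-102) = -14*(-102) = 1428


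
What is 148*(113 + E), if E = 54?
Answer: 24716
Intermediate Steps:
148*(113 + E) = 148*(113 + 54) = 148*167 = 24716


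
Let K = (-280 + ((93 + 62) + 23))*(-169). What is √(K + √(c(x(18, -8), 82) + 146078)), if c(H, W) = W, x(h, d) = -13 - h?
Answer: √(17238 + 12*√1015) ≈ 132.74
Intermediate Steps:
K = 17238 (K = (-280 + (155 + 23))*(-169) = (-280 + 178)*(-169) = -102*(-169) = 17238)
√(K + √(c(x(18, -8), 82) + 146078)) = √(17238 + √(82 + 146078)) = √(17238 + √146160) = √(17238 + 12*√1015)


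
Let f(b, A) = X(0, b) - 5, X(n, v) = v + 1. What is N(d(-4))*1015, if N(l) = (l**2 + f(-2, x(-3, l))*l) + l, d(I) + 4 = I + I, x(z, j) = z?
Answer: 207060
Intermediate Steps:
X(n, v) = 1 + v
f(b, A) = -4 + b (f(b, A) = (1 + b) - 5 = -4 + b)
d(I) = -4 + 2*I (d(I) = -4 + (I + I) = -4 + 2*I)
N(l) = l**2 - 5*l (N(l) = (l**2 + (-4 - 2)*l) + l = (l**2 - 6*l) + l = l**2 - 5*l)
N(d(-4))*1015 = ((-4 + 2*(-4))*(-5 + (-4 + 2*(-4))))*1015 = ((-4 - 8)*(-5 + (-4 - 8)))*1015 = -12*(-5 - 12)*1015 = -12*(-17)*1015 = 204*1015 = 207060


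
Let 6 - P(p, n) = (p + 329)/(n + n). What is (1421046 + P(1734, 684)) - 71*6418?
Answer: 1320629569/1368 ≈ 9.6537e+5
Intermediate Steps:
P(p, n) = 6 - (329 + p)/(2*n) (P(p, n) = 6 - (p + 329)/(n + n) = 6 - (329 + p)/(2*n))
(1421046 + P(1734, 684)) - 71*6418 = (1421046 + (1/2)*(-329 - 1*1734 + 12*684)/684) - 71*6418 = (1421046 + (1/2)*(1/684)*(-329 - 1734 + 8208)) - 455678 = (1421046 + (1/2)*(1/684)*6145) - 455678 = (1421046 + 6145/1368) - 455678 = 1943997073/1368 - 455678 = 1320629569/1368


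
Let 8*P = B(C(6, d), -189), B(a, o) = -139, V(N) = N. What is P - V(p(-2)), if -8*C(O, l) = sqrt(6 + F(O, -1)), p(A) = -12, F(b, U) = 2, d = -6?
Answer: -43/8 ≈ -5.3750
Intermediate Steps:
C(O, l) = -sqrt(2)/4 (C(O, l) = -sqrt(6 + 2)/8 = -sqrt(2)/4)
P = -139/8 (P = (1/8)*(-139) = -139/8 ≈ -17.375)
P - V(p(-2)) = -139/8 - 1*(-12) = -139/8 + 12 = -43/8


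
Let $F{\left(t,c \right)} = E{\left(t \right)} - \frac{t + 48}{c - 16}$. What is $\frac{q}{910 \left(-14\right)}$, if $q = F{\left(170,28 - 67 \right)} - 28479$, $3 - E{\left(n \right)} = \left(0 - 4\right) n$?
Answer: $\frac{109183}{50050} \approx 2.1815$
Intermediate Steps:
$E{\left(n \right)} = 3 + 4 n$ ($E{\left(n \right)} = 3 - \left(0 - 4\right) n = 3 - - 4 n = 3 + 4 n$)
$F{\left(t,c \right)} = 3 + 4 t - \frac{48 + t}{-16 + c}$ ($F{\left(t,c \right)} = \left(3 + 4 t\right) - \frac{t + 48}{c - 16} = \left(3 + 4 t\right) - \frac{48 + t}{-16 + c} = 3 + 4 t - \frac{48 + t}{-16 + c}$)
$q = - \frac{1528562}{55}$ ($q = \frac{-96 - 11050 + \left(28 - 67\right) \left(3 + 4 \cdot 170\right)}{-16 + \left(28 - 67\right)} - 28479 = \frac{-96 - 11050 + \left(28 - 67\right) \left(3 + 680\right)}{-16 + \left(28 - 67\right)} - 28479 = \frac{-96 - 11050 - 26637}{-16 - 39} - 28479 = \frac{-96 - 11050 - 26637}{-55} - 28479 = \left(- \frac{1}{55}\right) \left(-37783\right) - 28479 = \frac{37783}{55} - 28479 = - \frac{1528562}{55} \approx -27792.0$)
$\frac{q}{910 \left(-14\right)} = - \frac{1528562}{55 \cdot 910 \left(-14\right)} = - \frac{1528562}{55 \left(-12740\right)} = \left(- \frac{1528562}{55}\right) \left(- \frac{1}{12740}\right) = \frac{109183}{50050}$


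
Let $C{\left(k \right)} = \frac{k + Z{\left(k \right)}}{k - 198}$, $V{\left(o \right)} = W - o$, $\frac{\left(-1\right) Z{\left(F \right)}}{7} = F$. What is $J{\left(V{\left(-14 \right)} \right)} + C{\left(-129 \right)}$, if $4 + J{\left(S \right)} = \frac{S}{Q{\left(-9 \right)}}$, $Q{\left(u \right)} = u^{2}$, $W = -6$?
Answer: $- \frac{55342}{8829} \approx -6.2682$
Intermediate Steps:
$Z{\left(F \right)} = - 7 F$
$V{\left(o \right)} = -6 - o$
$J{\left(S \right)} = -4 + \frac{S}{81}$ ($J{\left(S \right)} = -4 + \frac{S}{\left(-9\right)^{2}} = -4 + \frac{S}{81}$)
$C{\left(k \right)} = - \frac{6 k}{-198 + k}$ ($C{\left(k \right)} = \frac{k - 7 k}{k - 198} = \frac{\left(-6\right) k}{-198 + k} = - \frac{6 k}{-198 + k}$)
$J{\left(V{\left(-14 \right)} \right)} + C{\left(-129 \right)} = \left(-4 + \frac{-6 - -14}{81}\right) - - \frac{774}{-198 - 129} = \left(-4 + \frac{-6 + 14}{81}\right) - - \frac{774}{-327} = \left(-4 + \frac{1}{81} \cdot 8\right) - \left(-774\right) \left(- \frac{1}{327}\right) = \left(-4 + \frac{8}{81}\right) - \frac{258}{109} = - \frac{316}{81} - \frac{258}{109} = - \frac{55342}{8829}$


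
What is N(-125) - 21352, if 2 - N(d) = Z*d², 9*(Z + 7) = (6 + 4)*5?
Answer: 10975/9 ≈ 1219.4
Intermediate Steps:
Z = -13/9 (Z = -7 + ((6 + 4)*5)/9 = -7 + (10*5)/9 = -7 + (⅑)*50 = -7 + 50/9 = -13/9 ≈ -1.4444)
N(d) = 2 + 13*d²/9 (N(d) = 2 - (-13)*d²/9 = 2 + 13*d²/9)
N(-125) - 21352 = (2 + (13/9)*(-125)²) - 21352 = (2 + (13/9)*15625) - 21352 = (2 + 203125/9) - 21352 = 203143/9 - 21352 = 10975/9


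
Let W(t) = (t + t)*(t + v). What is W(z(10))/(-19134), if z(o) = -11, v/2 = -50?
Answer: -407/3189 ≈ -0.12763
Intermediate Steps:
v = -100 (v = 2*(-50) = -100)
W(t) = 2*t*(-100 + t) (W(t) = (t + t)*(t - 100) = (2*t)*(-100 + t) = 2*t*(-100 + t))
W(z(10))/(-19134) = (2*(-11)*(-100 - 11))/(-19134) = (2*(-11)*(-111))*(-1/19134) = 2442*(-1/19134) = -407/3189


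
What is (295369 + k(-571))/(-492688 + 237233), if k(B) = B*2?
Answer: -294227/255455 ≈ -1.1518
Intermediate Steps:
k(B) = 2*B
(295369 + k(-571))/(-492688 + 237233) = (295369 + 2*(-571))/(-492688 + 237233) = (295369 - 1142)/(-255455) = 294227*(-1/255455) = -294227/255455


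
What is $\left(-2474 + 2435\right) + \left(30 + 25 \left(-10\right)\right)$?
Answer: $-259$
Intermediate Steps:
$\left(-2474 + 2435\right) + \left(30 + 25 \left(-10\right)\right) = -39 + \left(30 - 250\right) = -39 - 220 = -259$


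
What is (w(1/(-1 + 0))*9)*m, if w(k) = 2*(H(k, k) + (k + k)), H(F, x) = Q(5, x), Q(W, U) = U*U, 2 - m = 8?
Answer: 108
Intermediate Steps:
m = -6 (m = 2 - 1*8 = 2 - 8 = -6)
Q(W, U) = U**2
H(F, x) = x**2
w(k) = 2*k**2 + 4*k (w(k) = 2*(k**2 + (k + k)) = 2*(k**2 + 2*k) = 2*k**2 + 4*k)
(w(1/(-1 + 0))*9)*m = ((2*(2 + 1/(-1 + 0))/(-1 + 0))*9)*(-6) = ((2*(2 + 1/(-1))/(-1))*9)*(-6) = ((2*(-1)*(2 - 1))*9)*(-6) = ((2*(-1)*1)*9)*(-6) = -2*9*(-6) = -18*(-6) = 108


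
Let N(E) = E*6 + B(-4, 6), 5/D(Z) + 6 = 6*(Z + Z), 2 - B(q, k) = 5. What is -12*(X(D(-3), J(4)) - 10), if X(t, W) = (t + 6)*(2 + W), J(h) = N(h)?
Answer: -10522/7 ≈ -1503.1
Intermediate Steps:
B(q, k) = -3 (B(q, k) = 2 - 1*5 = 2 - 5 = -3)
D(Z) = 5/(-6 + 12*Z) (D(Z) = 5/(-6 + 6*(Z + Z)) = 5/(-6 + 6*(2*Z)) = 5/(-6 + 12*Z))
N(E) = -3 + 6*E (N(E) = E*6 - 3 = 6*E - 3 = -3 + 6*E)
J(h) = -3 + 6*h
X(t, W) = (2 + W)*(6 + t) (X(t, W) = (6 + t)*(2 + W) = (2 + W)*(6 + t))
-12*(X(D(-3), J(4)) - 10) = -12*((12 + 2*(5/(6*(-1 + 2*(-3)))) + 6*(-3 + 6*4) + (-3 + 6*4)*(5/(6*(-1 + 2*(-3))))) - 10) = -12*((12 + 2*(5/(6*(-1 - 6))) + 6*(-3 + 24) + (-3 + 24)*(5/(6*(-1 - 6)))) - 10) = -12*((12 + 2*((5/6)/(-7)) + 6*21 + 21*((5/6)/(-7))) - 10) = -12*((12 + 2*((5/6)*(-1/7)) + 126 + 21*((5/6)*(-1/7))) - 10) = -12*((12 + 2*(-5/42) + 126 + 21*(-5/42)) - 10) = -12*((12 - 5/21 + 126 - 5/2) - 10) = -12*(5681/42 - 10) = -12*5261/42 = -10522/7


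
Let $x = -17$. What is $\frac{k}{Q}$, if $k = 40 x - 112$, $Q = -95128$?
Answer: $\frac{9}{1081} \approx 0.0083256$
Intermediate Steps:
$k = -792$ ($k = 40 \left(-17\right) - 112 = -680 - 112 = -792$)
$\frac{k}{Q} = - \frac{792}{-95128} = \left(-792\right) \left(- \frac{1}{95128}\right) = \frac{9}{1081}$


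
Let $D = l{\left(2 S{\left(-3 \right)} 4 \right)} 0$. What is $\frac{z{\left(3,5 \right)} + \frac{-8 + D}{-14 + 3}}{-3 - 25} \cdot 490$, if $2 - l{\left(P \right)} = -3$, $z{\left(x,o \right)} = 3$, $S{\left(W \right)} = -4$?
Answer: $- \frac{1435}{22} \approx -65.227$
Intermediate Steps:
$l{\left(P \right)} = 5$ ($l{\left(P \right)} = 2 - -3 = 2 + 3 = 5$)
$D = 0$ ($D = 5 \cdot 0 = 0$)
$\frac{z{\left(3,5 \right)} + \frac{-8 + D}{-14 + 3}}{-3 - 25} \cdot 490 = \frac{3 + \frac{-8 + 0}{-14 + 3}}{-3 - 25} \cdot 490 = \frac{3 - \frac{8}{-11}}{-28} \cdot 490 = \left(3 - - \frac{8}{11}\right) \left(- \frac{1}{28}\right) 490 = \left(3 + \frac{8}{11}\right) \left(- \frac{1}{28}\right) 490 = \frac{41}{11} \left(- \frac{1}{28}\right) 490 = \left(- \frac{41}{308}\right) 490 = - \frac{1435}{22}$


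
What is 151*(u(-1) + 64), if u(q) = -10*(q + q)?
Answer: 12684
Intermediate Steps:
u(q) = -20*q
151*(u(-1) + 64) = 151*(-20*(-1) + 64) = 151*(20 + 64) = 151*84 = 12684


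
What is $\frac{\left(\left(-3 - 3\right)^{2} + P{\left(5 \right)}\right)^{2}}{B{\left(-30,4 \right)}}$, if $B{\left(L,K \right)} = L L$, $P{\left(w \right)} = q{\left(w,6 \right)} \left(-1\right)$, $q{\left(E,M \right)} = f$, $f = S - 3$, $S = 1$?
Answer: $\frac{361}{225} \approx 1.6044$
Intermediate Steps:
$f = -2$ ($f = 1 - 3 = -2$)
$q{\left(E,M \right)} = -2$
$P{\left(w \right)} = 2$ ($P{\left(w \right)} = \left(-2\right) \left(-1\right) = 2$)
$B{\left(L,K \right)} = L^{2}$
$\frac{\left(\left(-3 - 3\right)^{2} + P{\left(5 \right)}\right)^{2}}{B{\left(-30,4 \right)}} = \frac{\left(\left(-3 - 3\right)^{2} + 2\right)^{2}}{\left(-30\right)^{2}} = \frac{\left(\left(-6\right)^{2} + 2\right)^{2}}{900} = \left(36 + 2\right)^{2} \cdot \frac{1}{900} = 38^{2} \cdot \frac{1}{900} = 1444 \cdot \frac{1}{900} = \frac{361}{225}$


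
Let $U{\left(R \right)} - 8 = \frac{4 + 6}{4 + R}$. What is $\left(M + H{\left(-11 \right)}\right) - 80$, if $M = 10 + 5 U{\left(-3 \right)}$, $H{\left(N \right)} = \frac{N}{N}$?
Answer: $21$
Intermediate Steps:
$U{\left(R \right)} = 8 + \frac{10}{4 + R}$ ($U{\left(R \right)} = 8 + \frac{4 + 6}{4 + R} = 8 + \frac{10}{4 + R}$)
$H{\left(N \right)} = 1$
$M = 100$ ($M = 10 + 5 \frac{2 \left(21 + 4 \left(-3\right)\right)}{4 - 3} = 10 + 5 \frac{2 \left(21 - 12\right)}{1} = 10 + 5 \cdot 2 \cdot 1 \cdot 9 = 10 + 5 \cdot 18 = 10 + 90 = 100$)
$\left(M + H{\left(-11 \right)}\right) - 80 = \left(100 + 1\right) - 80 = 101 - 80 = 21$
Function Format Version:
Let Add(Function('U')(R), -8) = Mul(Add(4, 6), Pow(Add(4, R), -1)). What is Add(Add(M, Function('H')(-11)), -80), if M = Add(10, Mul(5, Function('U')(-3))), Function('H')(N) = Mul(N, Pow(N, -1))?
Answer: 21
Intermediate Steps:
Function('U')(R) = Add(8, Mul(10, Pow(Add(4, R), -1))) (Function('U')(R) = Add(8, Mul(Add(4, 6), Pow(Add(4, R), -1))) = Add(8, Mul(10, Pow(Add(4, R), -1))))
Function('H')(N) = 1
M = 100 (M = Add(10, Mul(5, Mul(2, Pow(Add(4, -3), -1), Add(21, Mul(4, -3))))) = Add(10, Mul(5, Mul(2, Pow(1, -1), Add(21, -12)))) = Add(10, Mul(5, Mul(2, 1, 9))) = Add(10, Mul(5, 18)) = Add(10, 90) = 100)
Add(Add(M, Function('H')(-11)), -80) = Add(Add(100, 1), -80) = Add(101, -80) = 21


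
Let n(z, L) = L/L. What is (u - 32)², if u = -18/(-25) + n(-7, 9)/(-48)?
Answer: 1410828721/1440000 ≈ 979.74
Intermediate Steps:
n(z, L) = 1
u = 839/1200 (u = -18/(-25) + 1/(-48) = -18*(-1/25) + 1*(-1/48) = 18/25 - 1/48 = 839/1200 ≈ 0.69917)
(u - 32)² = (839/1200 - 32)² = (-37561/1200)² = 1410828721/1440000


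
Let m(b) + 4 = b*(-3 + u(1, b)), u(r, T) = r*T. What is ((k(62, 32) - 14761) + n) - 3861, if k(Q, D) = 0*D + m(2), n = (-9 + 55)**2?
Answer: -16512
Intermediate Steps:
n = 2116 (n = 46**2 = 2116)
u(r, T) = T*r
m(b) = -4 + b*(-3 + b) (m(b) = -4 + b*(-3 + b*1) = -4 + b*(-3 + b))
k(Q, D) = -6 (k(Q, D) = 0*D + (-4 + 2**2 - 3*2) = 0 + (-4 + 4 - 6) = 0 - 6 = -6)
((k(62, 32) - 14761) + n) - 3861 = ((-6 - 14761) + 2116) - 3861 = (-14767 + 2116) - 3861 = -12651 - 3861 = -16512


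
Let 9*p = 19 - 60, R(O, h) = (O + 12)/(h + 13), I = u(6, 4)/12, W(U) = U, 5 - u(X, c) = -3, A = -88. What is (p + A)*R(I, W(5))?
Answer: -15827/243 ≈ -65.132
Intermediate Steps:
u(X, c) = 8 (u(X, c) = 5 - 1*(-3) = 5 + 3 = 8)
I = 2/3 (I = 8/12 = 8*(1/12) = 2/3 ≈ 0.66667)
R(O, h) = (12 + O)/(13 + h)
p = -41/9 (p = (19 - 60)/9 = (1/9)*(-41) = -41/9 ≈ -4.5556)
(p + A)*R(I, W(5)) = (-41/9 - 88)*((12 + 2/3)/(13 + 5)) = -833*38/(9*18*3) = -833*38/(162*3) = -833/9*19/27 = -15827/243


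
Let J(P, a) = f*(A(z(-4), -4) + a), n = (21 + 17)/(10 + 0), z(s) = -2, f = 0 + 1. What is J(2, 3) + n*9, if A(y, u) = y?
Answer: 176/5 ≈ 35.200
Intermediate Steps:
f = 1
n = 19/5 (n = 38/10 = 38*(⅒) = 19/5 ≈ 3.8000)
J(P, a) = -2 + a (J(P, a) = 1*(-2 + a) = -2 + a)
J(2, 3) + n*9 = (-2 + 3) + (19/5)*9 = 1 + 171/5 = 176/5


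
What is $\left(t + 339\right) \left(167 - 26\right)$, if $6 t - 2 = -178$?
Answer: $43663$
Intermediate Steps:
$t = - \frac{88}{3}$ ($t = \frac{1}{3} + \frac{1}{6} \left(-178\right) = \frac{1}{3} - \frac{89}{3} = - \frac{88}{3} \approx -29.333$)
$\left(t + 339\right) \left(167 - 26\right) = \left(- \frac{88}{3} + 339\right) \left(167 - 26\right) = \frac{929}{3} \cdot 141 = 43663$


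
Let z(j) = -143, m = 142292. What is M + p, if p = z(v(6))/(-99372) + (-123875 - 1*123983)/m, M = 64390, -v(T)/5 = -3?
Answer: 17508456307345/271920012 ≈ 64388.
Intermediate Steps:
v(T) = 15 (v(T) = -5*(-3) = 15)
p = -473265335/271920012 (p = -143/(-99372) + (-123875 - 1*123983)/142292 = -143*(-1/99372) + (-123875 - 123983)*(1/142292) = 11/7644 - 247858*1/142292 = 11/7644 - 123929/71146 = -473265335/271920012 ≈ -1.7405)
M + p = 64390 - 473265335/271920012 = 17508456307345/271920012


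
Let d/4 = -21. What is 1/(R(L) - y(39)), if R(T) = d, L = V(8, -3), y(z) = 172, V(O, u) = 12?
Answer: -1/256 ≈ -0.0039063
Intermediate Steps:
L = 12
d = -84 (d = 4*(-21) = -84)
R(T) = -84
1/(R(L) - y(39)) = 1/(-84 - 1*172) = 1/(-84 - 172) = 1/(-256) = -1/256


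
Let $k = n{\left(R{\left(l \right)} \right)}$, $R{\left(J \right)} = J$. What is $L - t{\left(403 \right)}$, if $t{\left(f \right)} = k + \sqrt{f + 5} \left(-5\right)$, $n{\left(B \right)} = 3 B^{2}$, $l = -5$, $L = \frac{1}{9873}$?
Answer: $- \frac{740474}{9873} + 10 \sqrt{102} \approx 25.995$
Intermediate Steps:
$L = \frac{1}{9873} \approx 0.00010129$
$k = 75$ ($k = 3 \left(-5\right)^{2} = 3 \cdot 25 = 75$)
$t{\left(f \right)} = 75 - 5 \sqrt{5 + f}$ ($t{\left(f \right)} = 75 + \sqrt{f + 5} \left(-5\right) = 75 + \sqrt{5 + f} \left(-5\right) = 75 - 5 \sqrt{5 + f}$)
$L - t{\left(403 \right)} = \frac{1}{9873} - \left(75 - 5 \sqrt{5 + 403}\right) = \frac{1}{9873} - \left(75 - 5 \sqrt{408}\right) = \frac{1}{9873} - \left(75 - 5 \cdot 2 \sqrt{102}\right) = \frac{1}{9873} - \left(75 - 10 \sqrt{102}\right) = - \frac{740474}{9873} + 10 \sqrt{102}$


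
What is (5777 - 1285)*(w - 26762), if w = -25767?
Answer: -235960268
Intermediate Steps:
(5777 - 1285)*(w - 26762) = (5777 - 1285)*(-25767 - 26762) = 4492*(-52529) = -235960268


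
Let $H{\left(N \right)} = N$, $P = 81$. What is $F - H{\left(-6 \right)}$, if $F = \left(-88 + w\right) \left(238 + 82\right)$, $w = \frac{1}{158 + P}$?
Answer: $- \frac{6728486}{239} \approx -28153.0$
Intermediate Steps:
$w = \frac{1}{239}$ ($w = \frac{1}{158 + 81} = \frac{1}{239} \approx 0.0041841$)
$F = - \frac{6729920}{239}$ ($F = \left(-88 + \frac{1}{239}\right) \left(238 + 82\right) = \left(- \frac{21031}{239}\right) 320 = - \frac{6729920}{239} \approx -28159.0$)
$F - H{\left(-6 \right)} = - \frac{6729920}{239} - -6 = - \frac{6729920}{239} + 6 = - \frac{6728486}{239}$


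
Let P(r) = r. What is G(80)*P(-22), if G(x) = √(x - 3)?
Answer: -22*√77 ≈ -193.05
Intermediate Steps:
G(x) = √(-3 + x)
G(80)*P(-22) = √(-3 + 80)*(-22) = √77*(-22) = -22*√77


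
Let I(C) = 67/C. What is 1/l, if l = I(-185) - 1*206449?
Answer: -185/38193132 ≈ -4.8438e-6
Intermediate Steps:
l = -38193132/185 (l = 67/(-185) - 1*206449 = 67*(-1/185) - 206449 = -67/185 - 206449 = -38193132/185 ≈ -2.0645e+5)
1/l = 1/(-38193132/185) = -185/38193132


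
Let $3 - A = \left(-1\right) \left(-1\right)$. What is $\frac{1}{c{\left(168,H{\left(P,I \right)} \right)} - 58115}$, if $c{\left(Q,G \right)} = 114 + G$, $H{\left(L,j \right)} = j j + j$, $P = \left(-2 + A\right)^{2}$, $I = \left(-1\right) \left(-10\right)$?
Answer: $- \frac{1}{57891} \approx -1.7274 \cdot 10^{-5}$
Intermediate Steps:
$A = 2$ ($A = 3 - \left(-1\right) \left(-1\right) = 3 - 1 = 2$)
$I = 10$
$P = 0$ ($P = \left(-2 + 2\right)^{2} = 0^{2} = 0$)
$H{\left(L,j \right)} = j + j^{2}$ ($H{\left(L,j \right)} = j^{2} + j = j + j^{2}$)
$\frac{1}{c{\left(168,H{\left(P,I \right)} \right)} - 58115} = \frac{1}{\left(114 + 10 \left(1 + 10\right)\right) - 58115} = \frac{1}{\left(114 + 10 \cdot 11\right) - 58115} = \frac{1}{\left(114 + 110\right) - 58115} = \frac{1}{224 - 58115} = \frac{1}{-57891} = - \frac{1}{57891}$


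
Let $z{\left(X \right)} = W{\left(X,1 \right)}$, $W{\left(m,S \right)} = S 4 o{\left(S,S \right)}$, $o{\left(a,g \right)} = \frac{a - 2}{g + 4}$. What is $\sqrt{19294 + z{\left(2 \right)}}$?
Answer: $\frac{\sqrt{482330}}{5} \approx 138.9$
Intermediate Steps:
$o{\left(a,g \right)} = \frac{-2 + a}{4 + g}$
$W{\left(m,S \right)} = \frac{4 S \left(-2 + S\right)}{4 + S}$ ($W{\left(m,S \right)} = S 4 \frac{-2 + S}{4 + S} = 4 S \frac{-2 + S}{4 + S} = \frac{4 S \left(-2 + S\right)}{4 + S}$)
$z{\left(X \right)} = - \frac{4}{5}$ ($z{\left(X \right)} = 4 \cdot 1 \frac{1}{4 + 1} \left(-2 + 1\right) = 4 \cdot 1 \cdot \frac{1}{5} \left(-1\right) = - \frac{4}{5}$)
$\sqrt{19294 + z{\left(2 \right)}} = \sqrt{19294 - \frac{4}{5}} = \sqrt{\frac{96466}{5}} = \frac{\sqrt{482330}}{5}$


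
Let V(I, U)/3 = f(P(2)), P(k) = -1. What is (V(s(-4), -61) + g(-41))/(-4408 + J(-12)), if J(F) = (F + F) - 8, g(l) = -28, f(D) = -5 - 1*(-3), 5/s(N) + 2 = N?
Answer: 17/2220 ≈ 0.0076577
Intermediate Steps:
s(N) = 5/(-2 + N)
f(D) = -2 (f(D) = -5 + 3 = -2)
V(I, U) = -6 (V(I, U) = 3*(-2) = -6)
J(F) = -8 + 2*F (J(F) = 2*F - 8 = -8 + 2*F)
(V(s(-4), -61) + g(-41))/(-4408 + J(-12)) = (-6 - 28)/(-4408 + (-8 + 2*(-12))) = -34/(-4408 + (-8 - 24)) = -34/(-4408 - 32) = -34/(-4440) = -34*(-1/4440) = 17/2220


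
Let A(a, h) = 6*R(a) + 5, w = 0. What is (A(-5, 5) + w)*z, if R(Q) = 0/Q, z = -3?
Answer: -15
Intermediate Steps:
R(Q) = 0
A(a, h) = 5 (A(a, h) = 6*0 + 5 = 0 + 5 = 5)
(A(-5, 5) + w)*z = (5 + 0)*(-3) = 5*(-3) = -15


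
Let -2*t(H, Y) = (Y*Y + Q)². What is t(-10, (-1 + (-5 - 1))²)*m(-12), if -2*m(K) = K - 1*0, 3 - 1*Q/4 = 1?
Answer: -17409843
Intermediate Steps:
Q = 8 (Q = 12 - 4*1 = 12 - 4 = 8)
m(K) = -K/2 (m(K) = -(K - 1*0)/2 = -(K + 0)/2 = -K/2)
t(H, Y) = -(8 + Y²)²/2 (t(H, Y) = -(Y*Y + 8)²/2 = -(Y² + 8)²/2 = -(8 + Y²)²/2)
t(-10, (-1 + (-5 - 1))²)*m(-12) = (-(8 + ((-1 + (-5 - 1))²)²)²/2)*(-½*(-12)) = -(8 + ((-1 - 6)²)²)²/2*6 = -(8 + ((-7)²)²)²/2*6 = -(8 + 49²)²/2*6 = -(8 + 2401)²/2*6 = -½*2409²*6 = -½*5803281*6 = -5803281/2*6 = -17409843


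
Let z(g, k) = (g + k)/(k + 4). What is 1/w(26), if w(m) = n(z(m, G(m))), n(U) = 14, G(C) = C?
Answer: 1/14 ≈ 0.071429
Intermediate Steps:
z(g, k) = (g + k)/(4 + k)
w(m) = 14
1/w(26) = 1/14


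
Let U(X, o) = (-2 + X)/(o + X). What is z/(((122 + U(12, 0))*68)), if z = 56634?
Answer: 84951/12529 ≈ 6.7803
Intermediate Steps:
U(X, o) = (-2 + X)/(X + o)
z/(((122 + U(12, 0))*68)) = 56634/(((122 + (-2 + 12)/(12 + 0))*68)) = 56634/(((122 + 10/12)*68)) = 56634/(((122 + (1/12)*10)*68)) = 56634/(((122 + 5/6)*68)) = 56634/(((737/6)*68)) = 56634/(25058/3) = 56634*(3/25058) = 84951/12529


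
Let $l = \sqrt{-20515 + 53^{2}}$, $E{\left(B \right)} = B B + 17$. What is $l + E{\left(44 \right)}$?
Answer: $1953 + i \sqrt{17706} \approx 1953.0 + 133.06 i$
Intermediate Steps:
$E{\left(B \right)} = 17 + B^{2}$ ($E{\left(B \right)} = B^{2} + 17 = 17 + B^{2}$)
$l = i \sqrt{17706}$ ($l = \sqrt{-20515 + 2809} = \sqrt{-17706} = i \sqrt{17706} \approx 133.06 i$)
$l + E{\left(44 \right)} = i \sqrt{17706} + \left(17 + 44^{2}\right) = i \sqrt{17706} + \left(17 + 1936\right) = i \sqrt{17706} + 1953 = 1953 + i \sqrt{17706}$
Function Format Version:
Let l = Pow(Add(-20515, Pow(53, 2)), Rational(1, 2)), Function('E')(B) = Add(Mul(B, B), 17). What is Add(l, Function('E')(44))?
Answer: Add(1953, Mul(I, Pow(17706, Rational(1, 2)))) ≈ Add(1953.0, Mul(133.06, I))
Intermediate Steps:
Function('E')(B) = Add(17, Pow(B, 2)) (Function('E')(B) = Add(Pow(B, 2), 17) = Add(17, Pow(B, 2)))
l = Mul(I, Pow(17706, Rational(1, 2))) (l = Pow(Add(-20515, 2809), Rational(1, 2)) = Pow(-17706, Rational(1, 2)) = Mul(I, Pow(17706, Rational(1, 2))) ≈ Mul(133.06, I))
Add(l, Function('E')(44)) = Add(Mul(I, Pow(17706, Rational(1, 2))), Add(17, Pow(44, 2))) = Add(Mul(I, Pow(17706, Rational(1, 2))), Add(17, 1936)) = Add(Mul(I, Pow(17706, Rational(1, 2))), 1953) = Add(1953, Mul(I, Pow(17706, Rational(1, 2))))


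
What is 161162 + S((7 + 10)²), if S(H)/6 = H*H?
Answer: 662288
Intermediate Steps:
S(H) = 6*H² (S(H) = 6*(H*H) = 6*H²)
161162 + S((7 + 10)²) = 161162 + 6*((7 + 10)²)² = 161162 + 6*(17²)² = 161162 + 6*289² = 161162 + 6*83521 = 161162 + 501126 = 662288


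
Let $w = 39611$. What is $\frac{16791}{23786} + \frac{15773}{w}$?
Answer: $\frac{1040284879}{942187246} \approx 1.1041$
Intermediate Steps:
$\frac{16791}{23786} + \frac{15773}{w} = \frac{16791}{23786} + \frac{15773}{39611} = \frac{1040284879}{942187246}$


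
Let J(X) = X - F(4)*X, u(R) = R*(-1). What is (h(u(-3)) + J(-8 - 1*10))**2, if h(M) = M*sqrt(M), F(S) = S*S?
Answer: 72927 + 1620*sqrt(3) ≈ 75733.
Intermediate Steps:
u(R) = -R
F(S) = S**2
h(M) = M**(3/2)
J(X) = -15*X (J(X) = X - 4**2*X = X - 16*X = -15*X)
(h(u(-3)) + J(-8 - 1*10))**2 = ((-1*(-3))**(3/2) - 15*(-8 - 1*10))**2 = (3**(3/2) - 15*(-8 - 10))**2 = (3*sqrt(3) - 15*(-18))**2 = (3*sqrt(3) + 270)**2 = (270 + 3*sqrt(3))**2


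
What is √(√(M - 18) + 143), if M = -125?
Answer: √(143 + I*√143) ≈ 11.969 + 0.49956*I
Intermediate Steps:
√(√(M - 18) + 143) = √(√(-125 - 18) + 143) = √(√(-143) + 143) = √(I*√143 + 143) = √(143 + I*√143)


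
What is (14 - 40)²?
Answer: 676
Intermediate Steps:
(14 - 40)² = (-26)² = 676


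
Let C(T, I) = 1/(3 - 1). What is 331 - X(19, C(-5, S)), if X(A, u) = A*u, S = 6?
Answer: 643/2 ≈ 321.50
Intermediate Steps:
C(T, I) = ½ (C(T, I) = 1/2 = ½)
331 - X(19, C(-5, S)) = 331 - 19/2 = 643/2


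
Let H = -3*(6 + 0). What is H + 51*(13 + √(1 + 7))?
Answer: 645 + 102*√2 ≈ 789.25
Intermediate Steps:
H = -18 (H = -3*6 = -18)
H + 51*(13 + √(1 + 7)) = -18 + 51*(13 + √(1 + 7)) = -18 + 51*(13 + √8) = -18 + 51*(13 + 2*√2) = -18 + (663 + 102*√2) = 645 + 102*√2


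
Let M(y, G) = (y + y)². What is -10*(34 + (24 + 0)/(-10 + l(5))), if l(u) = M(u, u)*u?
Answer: -16684/49 ≈ -340.49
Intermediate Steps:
M(y, G) = 4*y² (M(y, G) = (2*y)² = 4*y²)
l(u) = 4*u³ (l(u) = (4*u²)*u = 4*u³)
-10*(34 + (24 + 0)/(-10 + l(5))) = -10*(34 + (24 + 0)/(-10 + 4*5³)) = -10*(34 + 24/(-10 + 4*125)) = -10*(34 + 24/(-10 + 500)) = -10*(34 + 24/490) = -10*(34 + 24*(1/490)) = -10*(34 + 12/245) = -10*8342/245 = -16684/49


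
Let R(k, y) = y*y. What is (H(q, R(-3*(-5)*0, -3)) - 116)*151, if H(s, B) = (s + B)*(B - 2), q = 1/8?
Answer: -62967/8 ≈ -7870.9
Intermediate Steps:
R(k, y) = y**2
q = 1/8 ≈ 0.12500
H(s, B) = (-2 + B)*(B + s) (H(s, B) = (B + s)*(-2 + B) = (-2 + B)*(B + s))
(H(q, R(-3*(-5)*0, -3)) - 116)*151 = ((((-3)**2)**2 - 2*(-3)**2 - 2*1/8 + (-3)**2*(1/8)) - 116)*151 = ((9**2 - 2*9 - 1/4 + 9*(1/8)) - 116)*151 = ((81 - 18 - 1/4 + 9/8) - 116)*151 = (511/8 - 116)*151 = -417/8*151 = -62967/8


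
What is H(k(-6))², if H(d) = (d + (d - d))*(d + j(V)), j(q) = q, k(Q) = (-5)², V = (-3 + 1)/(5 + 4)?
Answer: 31080625/81 ≈ 3.8371e+5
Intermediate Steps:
V = -2/9 ≈ -0.22222
k(Q) = 25
H(d) = d*(-2/9 + d) (H(d) = (d + (d - d))*(d - 2/9) = (d + 0)*(-2/9 + d) = d*(-2/9 + d))
H(k(-6))² = ((⅑)*25*(-2 + 9*25))² = ((⅑)*25*(-2 + 225))² = ((⅑)*25*223)² = (5575/9)² = 31080625/81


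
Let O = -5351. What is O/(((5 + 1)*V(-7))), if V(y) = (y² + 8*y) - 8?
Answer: 5351/90 ≈ 59.456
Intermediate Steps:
V(y) = -8 + y² + 8*y
O/(((5 + 1)*V(-7))) = -5351*1/((5 + 1)*(-8 + (-7)² + 8*(-7))) = -5351*1/(6*(-8 + 49 - 56)) = -5351/(6*(-15)) = -5351/(-90) = -5351*(-1/90) = 5351/90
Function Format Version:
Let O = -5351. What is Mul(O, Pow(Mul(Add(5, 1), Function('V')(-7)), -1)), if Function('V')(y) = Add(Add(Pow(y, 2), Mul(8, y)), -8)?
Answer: Rational(5351, 90) ≈ 59.456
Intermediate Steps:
Function('V')(y) = Add(-8, Pow(y, 2), Mul(8, y))
Mul(O, Pow(Mul(Add(5, 1), Function('V')(-7)), -1)) = Mul(-5351, Pow(Mul(Add(5, 1), Add(-8, Pow(-7, 2), Mul(8, -7))), -1)) = Mul(-5351, Pow(Mul(6, Add(-8, 49, -56)), -1)) = Mul(-5351, Pow(Mul(6, -15), -1)) = Mul(-5351, Pow(-90, -1)) = Mul(-5351, Rational(-1, 90)) = Rational(5351, 90)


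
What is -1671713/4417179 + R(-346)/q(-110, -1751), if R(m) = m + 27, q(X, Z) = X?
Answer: 111381061/44171790 ≈ 2.5215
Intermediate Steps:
R(m) = 27 + m
-1671713/4417179 + R(-346)/q(-110, -1751) = -1671713/4417179 + (27 - 346)/(-110) = -1671713*1/4417179 - 319*(-1/110) = -1671713/4417179 + 29/10 = 111381061/44171790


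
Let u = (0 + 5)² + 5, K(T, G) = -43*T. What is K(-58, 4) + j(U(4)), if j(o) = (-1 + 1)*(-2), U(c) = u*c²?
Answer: 2494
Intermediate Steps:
u = 30 (u = 5² + 5 = 25 + 5 = 30)
U(c) = 30*c²
j(o) = 0 (j(o) = 0*(-2) = 0)
K(-58, 4) + j(U(4)) = -43*(-58) + 0 = 2494 + 0 = 2494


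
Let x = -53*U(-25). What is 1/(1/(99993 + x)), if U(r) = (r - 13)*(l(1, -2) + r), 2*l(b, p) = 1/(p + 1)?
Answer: 48636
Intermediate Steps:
l(b, p) = 1/(2*(1 + p)) (l(b, p) = 1/(2*(p + 1)) = 1/(2*(1 + p)))
U(r) = (-13 + r)*(-½ + r) (U(r) = (r - 13)*(1/(2*(1 - 2)) + r) = (-13 + r)*((½)/(-1) + r) = (-13 + r)*((½)*(-1) + r) = (-13 + r)*(-½ + r))
x = -51357 (x = -53*(13/2 + (-25)² - 27/2*(-25)) = -53*(13/2 + 625 + 675/2) = -53*969 = -51357)
1/(1/(99993 + x)) = 1/(1/(99993 - 51357)) = 1/(1/48636) = 48636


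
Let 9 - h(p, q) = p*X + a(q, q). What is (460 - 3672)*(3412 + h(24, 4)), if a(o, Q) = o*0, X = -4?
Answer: -11296604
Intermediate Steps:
a(o, Q) = 0
h(p, q) = 9 + 4*p (h(p, q) = 9 - (p*(-4) + 0) = 9 - (-4*p + 0) = 9 - (-4)*p = 9 + 4*p)
(460 - 3672)*(3412 + h(24, 4)) = (460 - 3672)*(3412 + (9 + 4*24)) = -3212*(3412 + (9 + 96)) = -3212*(3412 + 105) = -3212*3517 = -11296604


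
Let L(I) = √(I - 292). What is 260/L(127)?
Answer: -52*I*√165/33 ≈ -20.241*I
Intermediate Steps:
L(I) = √(-292 + I)
260/L(127) = 260/(√(-292 + 127)) = 260/(√(-165)) = 260/((I*√165)) = 260*(-I*√165/165) = -52*I*√165/33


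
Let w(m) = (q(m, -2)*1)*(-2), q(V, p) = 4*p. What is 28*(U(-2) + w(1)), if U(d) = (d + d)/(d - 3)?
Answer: 2352/5 ≈ 470.40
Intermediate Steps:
w(m) = 16 (w(m) = ((4*(-2))*1)*(-2) = -8*1*(-2) = -8*(-2) = 16)
U(d) = 2*d/(-3 + d) (U(d) = (2*d)/(-3 + d) = 2*d/(-3 + d))
28*(U(-2) + w(1)) = 28*(2*(-2)/(-3 - 2) + 16) = 28*(2*(-2)/(-5) + 16) = 28*(2*(-2)*(-1/5) + 16) = 28*(4/5 + 16) = 28*(84/5) = 2352/5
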